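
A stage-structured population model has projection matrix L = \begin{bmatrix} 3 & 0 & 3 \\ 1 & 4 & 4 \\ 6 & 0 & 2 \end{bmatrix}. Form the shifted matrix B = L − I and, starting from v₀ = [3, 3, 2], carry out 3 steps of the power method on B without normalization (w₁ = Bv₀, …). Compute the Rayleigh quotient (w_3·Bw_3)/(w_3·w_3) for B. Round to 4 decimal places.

B = L − I has rows (2, 0, 3); (1, 3, 4); (6, 0, 1)
w1 = Bv₀ = (12, 20, 20)
w2 = Bw1 = (84, 152, 92)
w3 = Bw2 = (444, 908, 596)
Bw3 = (2676, 5552, 3260)
w3·Bw3 = 8172320; w3·w3 = 1376816; μ ≈ 8172320/1376816 = 5.9357

5.9357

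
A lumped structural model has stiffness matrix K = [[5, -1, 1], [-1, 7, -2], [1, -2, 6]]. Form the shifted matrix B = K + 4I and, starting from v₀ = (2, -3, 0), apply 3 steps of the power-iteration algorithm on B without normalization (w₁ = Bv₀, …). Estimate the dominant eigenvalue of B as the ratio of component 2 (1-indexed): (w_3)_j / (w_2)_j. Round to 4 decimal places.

12.3602

B = K + 4I has rows (9, -1, 1); (-1, 11, -2); (1, -2, 10)
w1 = Bv₀ = (9·2 + (-1)·(-3) + 1·0; (-1)·2 + 11·(-3) + (-2)·0; 1·2 + (-2)·(-3) + 10·0) = (21, -35, 8)
w2 = Bw1 = (9·21 + (-1)·(-35) + 1·8; (-1)·21 + 11·(-35) + (-2)·8; 1·21 + (-2)·(-35) + 10·8) = (232, -422, 171)
w3 = Bw2 = (2681, -5216, 2786)
Ratio: -5216/-422 = 12.3602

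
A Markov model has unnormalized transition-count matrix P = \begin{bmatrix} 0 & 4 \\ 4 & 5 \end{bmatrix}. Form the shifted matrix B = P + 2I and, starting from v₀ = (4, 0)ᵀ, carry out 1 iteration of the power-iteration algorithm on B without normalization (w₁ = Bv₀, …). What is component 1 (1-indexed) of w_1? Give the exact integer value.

8

B = P + 2I has rows (2, 4); (4, 7)
w1 = Bv₀ = (2·4 + 4·0; 4·4 + 7·0) = (8, 16)
Requested component of w1: 8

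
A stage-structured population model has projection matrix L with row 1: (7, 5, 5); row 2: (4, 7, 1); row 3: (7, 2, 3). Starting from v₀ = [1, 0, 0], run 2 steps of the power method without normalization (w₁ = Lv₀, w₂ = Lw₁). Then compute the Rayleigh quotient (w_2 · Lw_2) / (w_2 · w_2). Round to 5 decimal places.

14.03043

w1 = Lv₀ = (7, 4, 7)
w2 = Lw1 = (104, 63, 78)
Lw2 = (1433, 935, 1088)
w2·Lw2 = 104·1433 + 63·935 + 78·1088 = 292801; w2·w2 = 104·104 + 63·63 + 78·78 = 20869
λ ≈ 292801/20869 = 14.03043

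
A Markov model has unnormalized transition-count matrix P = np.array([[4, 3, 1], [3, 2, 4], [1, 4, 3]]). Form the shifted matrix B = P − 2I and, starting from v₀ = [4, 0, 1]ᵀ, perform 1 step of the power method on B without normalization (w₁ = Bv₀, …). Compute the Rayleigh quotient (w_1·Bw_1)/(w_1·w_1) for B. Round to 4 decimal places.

4.9199

B = P − 2I has rows (2, 3, 1); (3, 0, 4); (1, 4, 1)
w1 = Bv₀ = (9, 16, 5)
Bw1 = (71, 47, 78)
w1·Bw1 = 1781; w1·w1 = 362; μ ≈ 1781/362 = 4.9199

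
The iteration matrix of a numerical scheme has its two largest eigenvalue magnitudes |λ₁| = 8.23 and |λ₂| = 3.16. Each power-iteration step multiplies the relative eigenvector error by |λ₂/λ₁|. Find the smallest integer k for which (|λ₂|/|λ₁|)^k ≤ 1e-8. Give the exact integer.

|λ₂/λ₁| = 3.16/8.23 = 0.38396
Need k ≥ ln(1e-8) / ln(0.38396) = -18.4207 / -0.9572 ≈ 19.244
Smallest integer k satisfying the bound: 20

20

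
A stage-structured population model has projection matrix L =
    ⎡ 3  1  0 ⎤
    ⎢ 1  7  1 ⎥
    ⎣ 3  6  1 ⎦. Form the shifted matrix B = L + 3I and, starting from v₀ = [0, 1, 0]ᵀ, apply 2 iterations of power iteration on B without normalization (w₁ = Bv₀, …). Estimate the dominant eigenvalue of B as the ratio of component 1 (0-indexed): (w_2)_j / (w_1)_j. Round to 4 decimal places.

10.7000

B = L + 3I has rows (6, 1, 0); (1, 10, 1); (3, 6, 4)
w1 = Bv₀ = (1, 10, 6)
w2 = Bw1 = (16, 107, 87)
Ratio: 107/10 = 10.7000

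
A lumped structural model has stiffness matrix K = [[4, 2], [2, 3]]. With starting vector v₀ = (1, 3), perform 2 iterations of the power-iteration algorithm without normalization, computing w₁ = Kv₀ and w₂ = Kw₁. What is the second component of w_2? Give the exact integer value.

53

w1 = Kv₀ = (4·1 + 2·3; 2·1 + 3·3) = (10, 11)
w2 = Kw1 = (4·10 + 2·11; 2·10 + 3·11) = (62, 53)
The requested component of w2 is 53.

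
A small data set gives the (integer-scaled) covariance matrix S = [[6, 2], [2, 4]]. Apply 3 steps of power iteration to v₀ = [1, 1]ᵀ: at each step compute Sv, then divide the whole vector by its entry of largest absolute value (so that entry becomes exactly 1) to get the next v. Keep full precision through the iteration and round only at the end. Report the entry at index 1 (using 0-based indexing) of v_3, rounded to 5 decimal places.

0.63636

Sv0 = (8.000000, 6.000000); divide by 8.000000 → v1 = (1.000000, 0.750000)
Sv1 = (7.500000, 5.000000); divide by 7.500000 → v2 = (1.000000, 0.666667)
Sv2 = (7.333333, 4.666667); divide by 7.333333 → v3 = (1.000000, 0.636364)
Requested entry of v3: 280/440 = 0.63636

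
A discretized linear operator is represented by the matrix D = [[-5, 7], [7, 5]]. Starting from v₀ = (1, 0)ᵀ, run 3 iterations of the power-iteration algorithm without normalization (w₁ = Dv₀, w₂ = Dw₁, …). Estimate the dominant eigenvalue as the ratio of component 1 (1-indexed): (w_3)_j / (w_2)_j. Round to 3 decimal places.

w1 = Dv₀ = (-5, 7)
w2 = Dw1 = (74, 0)
w3 = Dw2 = (-370, 518)
Ratio at component: -370 / 74 = -5.000

λ ≈ -5.000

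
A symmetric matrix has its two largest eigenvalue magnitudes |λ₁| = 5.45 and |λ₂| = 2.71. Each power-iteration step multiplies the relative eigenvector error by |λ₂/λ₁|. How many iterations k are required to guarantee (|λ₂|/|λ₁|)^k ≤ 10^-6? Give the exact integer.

|λ₂/λ₁| = 2.71/5.45 = 0.49725
Need k ≥ ln(10^-6) / ln(0.49725) = -13.8155 / -0.6987 ≈ 19.774
Smallest integer k satisfying the bound: 20

20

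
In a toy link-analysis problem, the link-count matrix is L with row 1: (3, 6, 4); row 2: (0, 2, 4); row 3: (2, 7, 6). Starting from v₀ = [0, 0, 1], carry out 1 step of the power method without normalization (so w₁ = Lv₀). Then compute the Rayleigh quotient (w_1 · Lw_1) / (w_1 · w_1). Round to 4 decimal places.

11.7647

w1 = Lv₀ = (3·0 + 6·0 + 4·1; 0·0 + 2·0 + 4·1; 2·0 + 7·0 + 6·1) = (4, 4, 6)
Lw1 = (60, 32, 72)
w1·Lw1 = 4·60 + 4·32 + 6·72 = 800; w1·w1 = 4·4 + 4·4 + 6·6 = 68
λ ≈ 800/68 = 11.7647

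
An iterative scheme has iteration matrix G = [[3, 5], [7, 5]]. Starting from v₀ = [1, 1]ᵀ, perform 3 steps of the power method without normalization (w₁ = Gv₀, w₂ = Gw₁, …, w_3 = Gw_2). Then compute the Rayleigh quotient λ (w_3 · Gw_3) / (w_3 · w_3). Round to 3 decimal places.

w1 = Gv₀ = (8, 12)
w2 = Gw1 = (84, 116)
w3 = Gw2 = (832, 1168)
Gw3 = (8336, 11664)
w3·Gw3 = 832·8336 + 1168·11664 = 20559104; w3·w3 = 832·832 + 1168·1168 = 2056448
λ ≈ 20559104/2056448 = 9.997

9.997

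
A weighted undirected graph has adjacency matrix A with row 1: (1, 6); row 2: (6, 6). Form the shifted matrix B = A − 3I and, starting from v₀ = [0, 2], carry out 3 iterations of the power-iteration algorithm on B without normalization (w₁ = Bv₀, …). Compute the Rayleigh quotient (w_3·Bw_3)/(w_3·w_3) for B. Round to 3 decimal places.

B = A − 3I has rows (-2, 6); (6, 3)
w1 = Bv₀ = ((-2)·0 + 6·2; 6·0 + 3·2) = (12, 6)
w2 = Bw1 = ((-2)·12 + 6·6; 6·12 + 3·6) = (12, 90)
w3 = Bw2 = (516, 342)
Bw3 = (1020, 4122)
w3·Bw3 = 1936044; w3·w3 = 383220; μ ≈ 1936044/383220 = 5.052

5.052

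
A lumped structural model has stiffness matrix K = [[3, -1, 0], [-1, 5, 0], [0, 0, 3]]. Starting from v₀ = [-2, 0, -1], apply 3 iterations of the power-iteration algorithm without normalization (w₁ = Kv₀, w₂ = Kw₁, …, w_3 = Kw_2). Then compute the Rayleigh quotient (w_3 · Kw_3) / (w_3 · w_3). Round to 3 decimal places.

w1 = Kv₀ = (3·(-2) + (-1)·0 + 0·(-1); (-1)·(-2) + 5·0 + 0·(-1); 0·(-2) + 0·0 + 3·(-1)) = (-6, 2, -3)
w2 = Kw1 = (3·(-6) + (-1)·2 + 0·(-3); (-1)·(-6) + 5·2 + 0·(-3); 0·(-6) + 0·2 + 3·(-3)) = (-20, 16, -9)
w3 = Kw2 = (-76, 100, -27)
Kw3 = (-328, 576, -81)
w3·Kw3 = (-76)·(-328) + 100·576 + (-27)·(-81) = 84715; w3·w3 = (-76)·(-76) + 100·100 + (-27)·(-27) = 16505
λ ≈ 84715/16505 = 5.133

λ ≈ 5.133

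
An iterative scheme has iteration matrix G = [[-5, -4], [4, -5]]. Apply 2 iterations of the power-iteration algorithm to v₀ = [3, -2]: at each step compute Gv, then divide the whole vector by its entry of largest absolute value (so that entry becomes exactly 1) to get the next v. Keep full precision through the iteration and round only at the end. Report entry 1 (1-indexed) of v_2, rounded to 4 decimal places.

0.3841

Gv0 = (-7.00000, 22.00000); divide by 22.00000 → v1 = (-0.31818, 1.00000)
Gv1 = (-2.40909, -6.27273); divide by -6.27273 → v2 = (0.38406, 1.00000)
Requested entry of v2: -53/-138 = 0.3841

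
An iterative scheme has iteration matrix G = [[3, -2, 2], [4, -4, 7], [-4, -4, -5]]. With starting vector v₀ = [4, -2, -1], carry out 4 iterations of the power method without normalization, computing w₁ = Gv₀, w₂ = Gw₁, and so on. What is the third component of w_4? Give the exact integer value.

-269

w1 = Gv₀ = (14, 17, -3)
w2 = Gw1 = (2, -33, -109)
w3 = Gw2 = (-146, -623, 669)
w4 = Gw3 = (2146, 6591, -269)
The requested component of w4 is -269.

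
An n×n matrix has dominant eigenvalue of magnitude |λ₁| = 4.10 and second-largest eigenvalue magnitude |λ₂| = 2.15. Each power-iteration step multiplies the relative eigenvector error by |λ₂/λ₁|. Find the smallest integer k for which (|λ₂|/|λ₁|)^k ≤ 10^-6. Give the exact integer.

22

|λ₂/λ₁| = 2.15/4.10 = 0.52439
Need k ≥ ln(10^-6) / ln(0.52439) = -13.8155 / -0.6455 ≈ 21.402
Smallest integer k satisfying the bound: 22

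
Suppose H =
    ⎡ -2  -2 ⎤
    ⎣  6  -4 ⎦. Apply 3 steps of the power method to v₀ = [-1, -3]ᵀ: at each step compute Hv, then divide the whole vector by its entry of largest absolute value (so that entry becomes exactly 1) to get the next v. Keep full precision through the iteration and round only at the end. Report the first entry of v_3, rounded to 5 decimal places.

-0.03030

Hv0 = (8.000000, 6.000000); divide by 8.000000 → v1 = (1.000000, 0.750000)
Hv1 = (-3.500000, 3.000000); divide by -3.500000 → v2 = (1.000000, -0.857143)
Hv2 = (-0.285714, 9.428571); divide by 9.428571 → v3 = (-0.030303, 1.000000)
Requested entry of v3: 8/-264 = -0.03030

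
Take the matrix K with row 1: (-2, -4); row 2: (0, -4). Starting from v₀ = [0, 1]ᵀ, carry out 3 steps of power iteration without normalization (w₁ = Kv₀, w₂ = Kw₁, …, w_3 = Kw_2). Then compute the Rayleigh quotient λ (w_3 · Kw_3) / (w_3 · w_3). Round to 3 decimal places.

w1 = Kv₀ = ((-2)·0 + (-4)·1; 0·0 + (-4)·1) = (-4, -4)
w2 = Kw1 = ((-2)·(-4) + (-4)·(-4); 0·(-4) + (-4)·(-4)) = (24, 16)
w3 = Kw2 = (-112, -64)
Kw3 = (480, 256)
w3·Kw3 = (-112)·480 + (-64)·256 = -70144; w3·w3 = (-112)·(-112) + (-64)·(-64) = 16640
λ ≈ -70144/16640 = -4.215

-4.215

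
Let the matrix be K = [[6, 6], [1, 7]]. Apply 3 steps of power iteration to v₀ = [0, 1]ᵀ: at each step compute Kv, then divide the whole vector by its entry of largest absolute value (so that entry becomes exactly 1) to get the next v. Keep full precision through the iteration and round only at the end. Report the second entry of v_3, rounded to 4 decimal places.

0.5802

Kv0 = (6.00000, 7.00000); divide by 7.00000 → v1 = (0.85714, 1.00000)
Kv1 = (11.14286, 7.85714); divide by 11.14286 → v2 = (1.00000, 0.70513)
Kv2 = (10.23077, 5.93590); divide by 10.23077 → v3 = (1.00000, 0.58020)
Requested entry of v3: 463/798 = 0.5802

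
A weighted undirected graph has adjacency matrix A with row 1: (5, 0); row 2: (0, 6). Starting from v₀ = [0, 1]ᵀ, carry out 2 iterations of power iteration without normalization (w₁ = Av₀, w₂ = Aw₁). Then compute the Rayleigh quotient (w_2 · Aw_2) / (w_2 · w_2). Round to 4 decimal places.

w1 = Av₀ = (5·0 + 0·1; 0·0 + 6·1) = (0, 6)
w2 = Aw1 = (5·0 + 0·6; 0·0 + 6·6) = (0, 36)
Aw2 = (0, 216)
w2·Aw2 = 0·0 + 36·216 = 7776; w2·w2 = 0·0 + 36·36 = 1296
λ ≈ 7776/1296 = 6.0000

λ ≈ 6.0000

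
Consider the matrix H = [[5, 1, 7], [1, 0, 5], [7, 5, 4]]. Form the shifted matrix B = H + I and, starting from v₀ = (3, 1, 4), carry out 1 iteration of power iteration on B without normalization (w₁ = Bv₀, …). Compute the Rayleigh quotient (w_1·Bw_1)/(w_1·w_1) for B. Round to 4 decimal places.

13.8694

B = H + I has rows (6, 1, 7); (1, 1, 5); (7, 5, 5)
w1 = Bv₀ = (6·3 + 1·1 + 7·4; 1·3 + 1·1 + 5·4; 7·3 + 5·1 + 5·4) = (47, 24, 46)
Bw1 = (628, 301, 679)
w1·Bw1 = 67974; w1·w1 = 4901; μ ≈ 67974/4901 = 13.8694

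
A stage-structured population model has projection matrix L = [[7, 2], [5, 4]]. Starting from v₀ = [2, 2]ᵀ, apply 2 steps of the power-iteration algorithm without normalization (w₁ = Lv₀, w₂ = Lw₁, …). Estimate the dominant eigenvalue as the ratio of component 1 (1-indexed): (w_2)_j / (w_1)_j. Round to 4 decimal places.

9.0000

w1 = Lv₀ = (18, 18)
w2 = Lw1 = (162, 162)
Ratio at component: 162 / 18 = 9.0000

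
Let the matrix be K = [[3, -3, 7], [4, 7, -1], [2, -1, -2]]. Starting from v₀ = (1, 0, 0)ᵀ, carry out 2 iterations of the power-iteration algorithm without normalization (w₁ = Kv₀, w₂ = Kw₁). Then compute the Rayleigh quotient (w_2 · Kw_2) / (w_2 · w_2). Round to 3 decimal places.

w1 = Kv₀ = (3·1 + (-3)·0 + 7·0; 4·1 + 7·0 + (-1)·0; 2·1 + (-1)·0 + (-2)·0) = (3, 4, 2)
w2 = Kw1 = (3·3 + (-3)·4 + 7·2; 4·3 + 7·4 + (-1)·2; 2·3 + (-1)·4 + (-2)·2) = (11, 38, -2)
Kw2 = (-95, 312, -12)
w2·Kw2 = 11·(-95) + 38·312 + (-2)·(-12) = 10835; w2·w2 = 11·11 + 38·38 + (-2)·(-2) = 1569
λ ≈ 10835/1569 = 6.906

6.906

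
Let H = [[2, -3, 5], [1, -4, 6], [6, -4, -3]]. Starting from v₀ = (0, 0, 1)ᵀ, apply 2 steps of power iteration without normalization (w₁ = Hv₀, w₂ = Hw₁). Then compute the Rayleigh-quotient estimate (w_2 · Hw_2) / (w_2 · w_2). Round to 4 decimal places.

w1 = Hv₀ = (2·0 + (-3)·0 + 5·1; 1·0 + (-4)·0 + 6·1; 6·0 + (-4)·0 + (-3)·1) = (5, 6, -3)
w2 = Hw1 = (2·5 + (-3)·6 + 5·(-3); 1·5 + (-4)·6 + 6·(-3); 6·5 + (-4)·6 + (-3)·(-3)) = (-23, -37, 15)
Hw2 = (140, 215, -35)
w2·Hw2 = (-23)·140 + (-37)·215 + 15·(-35) = -11700; w2·w2 = (-23)·(-23) + (-37)·(-37) + 15·15 = 2123
λ ≈ -11700/2123 = -5.5111

λ ≈ -5.5111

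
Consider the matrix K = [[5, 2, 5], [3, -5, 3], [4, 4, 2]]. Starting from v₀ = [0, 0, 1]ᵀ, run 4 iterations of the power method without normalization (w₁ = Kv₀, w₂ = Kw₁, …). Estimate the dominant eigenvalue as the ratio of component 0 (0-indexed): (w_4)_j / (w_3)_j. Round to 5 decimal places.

w1 = Kv₀ = (5, 3, 2)
w2 = Kw1 = (41, 6, 36)
w3 = Kw2 = (397, 201, 260)
w4 = Kw3 = (3687, 966, 2912)
Ratio at component: 3687 / 397 = 9.28715

λ ≈ 9.28715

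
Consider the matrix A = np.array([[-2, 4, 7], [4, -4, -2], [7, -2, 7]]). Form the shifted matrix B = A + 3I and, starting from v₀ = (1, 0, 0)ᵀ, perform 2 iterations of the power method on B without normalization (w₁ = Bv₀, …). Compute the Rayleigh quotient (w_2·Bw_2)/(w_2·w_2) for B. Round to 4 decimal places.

μ ≈ 12.0260

B = A + 3I has rows (1, 4, 7); (4, -1, -2); (7, -2, 10)
w1 = Bv₀ = (1, 4, 7)
w2 = Bw1 = (66, -14, 69)
Bw2 = (493, 140, 1180)
w2·Bw2 = 111998; w2·w2 = 9313; μ ≈ 111998/9313 = 12.0260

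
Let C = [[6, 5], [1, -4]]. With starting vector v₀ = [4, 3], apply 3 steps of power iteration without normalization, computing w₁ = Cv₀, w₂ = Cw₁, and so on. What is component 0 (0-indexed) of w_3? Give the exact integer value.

w1 = Cv₀ = (6·4 + 5·3; 1·4 + (-4)·3) = (39, -8)
w2 = Cw1 = (6·39 + 5·(-8); 1·39 + (-4)·(-8)) = (194, 71)
w3 = Cw2 = (1519, -90)
The requested component of w3 is 1519.

1519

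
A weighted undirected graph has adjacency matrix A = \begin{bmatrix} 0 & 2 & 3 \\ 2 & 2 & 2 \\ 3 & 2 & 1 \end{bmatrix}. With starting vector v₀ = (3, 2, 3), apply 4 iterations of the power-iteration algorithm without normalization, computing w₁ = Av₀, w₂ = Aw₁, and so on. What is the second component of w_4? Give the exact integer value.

2924

w1 = Av₀ = (0·3 + 2·2 + 3·3; 2·3 + 2·2 + 2·3; 3·3 + 2·2 + 1·3) = (13, 16, 16)
w2 = Aw1 = (0·13 + 2·16 + 3·16; 2·13 + 2·16 + 2·16; 3·13 + 2·16 + 1·16) = (80, 90, 87)
w3 = Aw2 = (441, 514, 507)
w4 = Aw3 = (2549, 2924, 2858)
The requested component of w4 is 2924.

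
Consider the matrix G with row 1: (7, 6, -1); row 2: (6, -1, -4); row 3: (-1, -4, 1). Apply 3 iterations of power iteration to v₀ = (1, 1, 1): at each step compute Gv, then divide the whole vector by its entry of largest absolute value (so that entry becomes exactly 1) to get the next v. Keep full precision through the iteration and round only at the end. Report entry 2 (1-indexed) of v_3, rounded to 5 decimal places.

0.46417

Gv0 = (12.000000, 1.000000, -4.000000); divide by 12.000000 → v1 = (1.000000, 0.083333, -0.333333)
Gv1 = (7.833333, 7.250000, -1.666667); divide by 7.833333 → v2 = (1.000000, 0.925532, -0.212766)
Gv2 = (12.765957, 5.925532, -4.914894); divide by 12.765957 → v3 = (1.000000, 0.464167, -0.385000)
Requested entry of v3: 557/1200 = 0.46417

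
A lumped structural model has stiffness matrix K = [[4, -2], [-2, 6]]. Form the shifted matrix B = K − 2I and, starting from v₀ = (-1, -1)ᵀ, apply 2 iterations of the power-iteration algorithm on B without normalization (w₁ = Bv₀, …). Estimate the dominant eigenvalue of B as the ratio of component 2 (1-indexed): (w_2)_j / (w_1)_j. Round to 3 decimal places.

B = K − 2I has rows (2, -2); (-2, 4)
w1 = Bv₀ = (2·(-1) + (-2)·(-1); (-2)·(-1) + 4·(-1)) = (0, -2)
w2 = Bw1 = (2·0 + (-2)·(-2); (-2)·0 + 4·(-2)) = (4, -8)
Ratio: -8/-2 = 4.000

4.000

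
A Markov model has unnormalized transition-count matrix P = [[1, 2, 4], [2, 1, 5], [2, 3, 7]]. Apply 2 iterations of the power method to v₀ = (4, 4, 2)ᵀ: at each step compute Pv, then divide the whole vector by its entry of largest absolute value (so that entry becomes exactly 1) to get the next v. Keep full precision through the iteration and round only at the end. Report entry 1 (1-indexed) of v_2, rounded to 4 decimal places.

Pv0 = (20.00000, 22.00000, 34.00000); divide by 34.00000 → v1 = (0.58824, 0.64706, 1.00000)
Pv1 = (5.88235, 6.82353, 10.11765); divide by 10.11765 → v2 = (0.58140, 0.67442, 1.00000)
Requested entry of v2: 200/344 = 0.5814

0.5814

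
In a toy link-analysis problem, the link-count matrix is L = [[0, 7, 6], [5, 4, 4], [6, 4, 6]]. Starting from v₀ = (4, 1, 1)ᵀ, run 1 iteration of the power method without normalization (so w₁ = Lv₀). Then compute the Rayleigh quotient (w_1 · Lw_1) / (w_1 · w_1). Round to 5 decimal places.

w1 = Lv₀ = (0·4 + 7·1 + 6·1; 5·4 + 4·1 + 4·1; 6·4 + 4·1 + 6·1) = (13, 28, 34)
Lw1 = (400, 313, 394)
w1·Lw1 = 13·400 + 28·313 + 34·394 = 27360; w1·w1 = 13·13 + 28·28 + 34·34 = 2109
λ ≈ 27360/2109 = 12.97297

12.97297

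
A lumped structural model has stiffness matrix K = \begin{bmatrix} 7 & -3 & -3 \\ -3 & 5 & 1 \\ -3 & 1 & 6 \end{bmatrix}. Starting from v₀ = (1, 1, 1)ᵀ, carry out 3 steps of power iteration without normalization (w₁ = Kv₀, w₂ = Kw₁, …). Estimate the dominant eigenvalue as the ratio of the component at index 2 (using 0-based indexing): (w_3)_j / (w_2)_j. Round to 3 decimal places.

8.417

w1 = Kv₀ = (1, 3, 4)
w2 = Kw1 = (-14, 16, 24)
w3 = Kw2 = (-218, 146, 202)
Ratio at component: 202 / 24 = 8.417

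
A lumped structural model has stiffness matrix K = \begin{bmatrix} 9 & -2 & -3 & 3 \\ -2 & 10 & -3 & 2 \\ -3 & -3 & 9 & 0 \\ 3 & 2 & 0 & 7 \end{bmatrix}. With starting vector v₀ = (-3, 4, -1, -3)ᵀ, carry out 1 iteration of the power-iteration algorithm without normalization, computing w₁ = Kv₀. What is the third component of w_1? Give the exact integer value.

-12

w1 = Kv₀ = (9·(-3) + (-2)·4 + (-3)·(-1) + 3·(-3); (-2)·(-3) + 10·4 + (-3)·(-1) + 2·(-3); (-3)·(-3) + (-3)·4 + 9·(-1) + 0·(-3); 3·(-3) + 2·4 + 0·(-1) + 7·(-3)) = (-41, 43, -12, -22)
The requested component of w1 is -12.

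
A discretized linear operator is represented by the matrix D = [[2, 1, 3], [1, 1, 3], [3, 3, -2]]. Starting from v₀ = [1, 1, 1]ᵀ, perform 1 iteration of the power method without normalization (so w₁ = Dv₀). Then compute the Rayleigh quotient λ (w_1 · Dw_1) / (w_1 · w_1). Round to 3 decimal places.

w1 = Dv₀ = (6, 5, 4)
Dw1 = (29, 23, 25)
w1·Dw1 = 6·29 + 5·23 + 4·25 = 389; w1·w1 = 6·6 + 5·5 + 4·4 = 77
λ ≈ 389/77 = 5.052

λ ≈ 5.052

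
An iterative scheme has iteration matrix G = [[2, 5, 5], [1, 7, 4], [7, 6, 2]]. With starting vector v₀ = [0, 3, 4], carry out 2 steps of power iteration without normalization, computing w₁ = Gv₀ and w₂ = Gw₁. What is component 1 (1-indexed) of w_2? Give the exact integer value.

385

w1 = Gv₀ = (35, 37, 26)
w2 = Gw1 = (385, 398, 519)
The requested component of w2 is 385.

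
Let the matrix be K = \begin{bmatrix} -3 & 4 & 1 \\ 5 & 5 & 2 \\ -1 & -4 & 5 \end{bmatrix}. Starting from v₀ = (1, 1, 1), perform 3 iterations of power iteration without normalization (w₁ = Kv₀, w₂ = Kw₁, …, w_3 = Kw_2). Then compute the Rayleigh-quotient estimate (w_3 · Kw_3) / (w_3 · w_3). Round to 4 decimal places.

6.5835

w1 = Kv₀ = ((-3)·1 + 4·1 + 1·1; 5·1 + 5·1 + 2·1; (-1)·1 + (-4)·1 + 5·1) = (2, 12, 0)
w2 = Kw1 = ((-3)·2 + 4·12 + 1·0; 5·2 + 5·12 + 2·0; (-1)·2 + (-4)·12 + 5·0) = (42, 70, -50)
w3 = Kw2 = (104, 460, -572)
Kw3 = (956, 1676, -4804)
w3·Kw3 = 104·956 + 460·1676 + (-572)·(-4804) = 3618272; w3·w3 = 104·104 + 460·460 + (-572)·(-572) = 549600
λ ≈ 3618272/549600 = 6.5835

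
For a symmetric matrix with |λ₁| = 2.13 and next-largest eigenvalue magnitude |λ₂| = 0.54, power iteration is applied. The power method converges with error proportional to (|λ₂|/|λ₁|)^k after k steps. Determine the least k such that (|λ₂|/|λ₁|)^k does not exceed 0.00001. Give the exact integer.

|λ₂/λ₁| = 0.54/2.13 = 0.25352
Need k ≥ ln(0.00001) / ln(0.25352) = -11.5129 / -1.3723 ≈ 8.389
Smallest integer k satisfying the bound: 9

9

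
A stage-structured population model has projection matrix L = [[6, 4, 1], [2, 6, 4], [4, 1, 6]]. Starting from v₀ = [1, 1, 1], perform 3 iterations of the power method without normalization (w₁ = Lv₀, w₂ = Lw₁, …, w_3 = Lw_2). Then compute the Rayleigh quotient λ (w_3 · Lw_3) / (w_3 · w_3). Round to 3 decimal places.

w1 = Lv₀ = (6·1 + 4·1 + 1·1; 2·1 + 6·1 + 4·1; 4·1 + 1·1 + 6·1) = (11, 12, 11)
w2 = Lw1 = (6·11 + 4·12 + 1·11; 2·11 + 6·12 + 4·11; 4·11 + 1·12 + 6·11) = (125, 138, 122)
w3 = Lw2 = (1424, 1566, 1370)
Lw3 = (16178, 17724, 15482)
w3·Lw3 = 1424·16178 + 1566·17724 + 1370·15482 = 72003596; w3·w3 = 1424·1424 + 1566·1566 + 1370·1370 = 6357032
λ ≈ 72003596/6357032 = 11.327

λ ≈ 11.327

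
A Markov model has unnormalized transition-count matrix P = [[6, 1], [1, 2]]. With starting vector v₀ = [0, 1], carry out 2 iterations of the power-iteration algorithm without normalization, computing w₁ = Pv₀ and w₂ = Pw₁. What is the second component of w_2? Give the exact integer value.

w1 = Pv₀ = (6·0 + 1·1; 1·0 + 2·1) = (1, 2)
w2 = Pw1 = (6·1 + 1·2; 1·1 + 2·2) = (8, 5)
The requested component of w2 is 5.

5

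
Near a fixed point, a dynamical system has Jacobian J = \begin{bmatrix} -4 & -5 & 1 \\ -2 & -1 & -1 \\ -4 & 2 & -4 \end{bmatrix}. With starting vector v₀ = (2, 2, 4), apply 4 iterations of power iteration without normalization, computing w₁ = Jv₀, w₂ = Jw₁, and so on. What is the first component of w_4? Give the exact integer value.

w1 = Jv₀ = ((-4)·2 + (-5)·2 + 1·4; (-2)·2 + (-1)·2 + (-1)·4; (-4)·2 + 2·2 + (-4)·4) = (-14, -10, -20)
w2 = Jw1 = ((-4)·(-14) + (-5)·(-10) + 1·(-20); (-2)·(-14) + (-1)·(-10) + (-1)·(-20); (-4)·(-14) + 2·(-10) + (-4)·(-20)) = (86, 58, 116)
w3 = Jw2 = (-518, -346, -692)
w4 = Jw3 = (3110, 2074, 4148)
The requested component of w4 is 3110.

3110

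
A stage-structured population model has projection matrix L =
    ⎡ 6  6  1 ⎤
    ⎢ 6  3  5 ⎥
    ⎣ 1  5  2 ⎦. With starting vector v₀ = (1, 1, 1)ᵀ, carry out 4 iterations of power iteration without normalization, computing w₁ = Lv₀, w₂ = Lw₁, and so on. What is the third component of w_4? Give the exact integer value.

14390

w1 = Lv₀ = (6·1 + 6·1 + 1·1; 6·1 + 3·1 + 5·1; 1·1 + 5·1 + 2·1) = (13, 14, 8)
w2 = Lw1 = (6·13 + 6·14 + 1·8; 6·13 + 3·14 + 5·8; 1·13 + 5·14 + 2·8) = (170, 160, 99)
w3 = Lw2 = (2079, 1995, 1168)
w4 = Lw3 = (25612, 24299, 14390)
The requested component of w4 is 14390.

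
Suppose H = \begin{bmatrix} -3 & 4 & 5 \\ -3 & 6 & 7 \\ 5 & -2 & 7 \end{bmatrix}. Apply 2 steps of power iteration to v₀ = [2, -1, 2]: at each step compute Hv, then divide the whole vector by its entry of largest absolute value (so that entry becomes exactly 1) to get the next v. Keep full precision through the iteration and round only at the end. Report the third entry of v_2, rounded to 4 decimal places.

Hv0 = (0.00000, 2.00000, 26.00000); divide by 26.00000 → v1 = (0.00000, 0.07692, 1.00000)
Hv1 = (5.30769, 7.46154, 6.84615); divide by 7.46154 → v2 = (0.71134, 1.00000, 0.91753)
Requested entry of v2: 178/194 = 0.9175

0.9175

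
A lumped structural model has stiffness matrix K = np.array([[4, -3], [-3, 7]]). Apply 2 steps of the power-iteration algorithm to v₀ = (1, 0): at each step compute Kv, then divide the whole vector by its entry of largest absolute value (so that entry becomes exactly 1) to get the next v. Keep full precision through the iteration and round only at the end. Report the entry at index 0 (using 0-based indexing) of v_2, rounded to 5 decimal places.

-0.75758

Kv0 = (4.000000, -3.000000); divide by 4.000000 → v1 = (1.000000, -0.750000)
Kv1 = (6.250000, -8.250000); divide by -8.250000 → v2 = (-0.757576, 1.000000)
Requested entry of v2: 25/-33 = -0.75758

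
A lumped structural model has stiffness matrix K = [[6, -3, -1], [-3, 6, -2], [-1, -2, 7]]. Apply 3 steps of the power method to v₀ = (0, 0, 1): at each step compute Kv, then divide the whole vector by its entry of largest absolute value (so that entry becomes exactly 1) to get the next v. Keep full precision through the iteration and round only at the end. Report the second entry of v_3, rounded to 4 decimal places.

Kv0 = (-1.00000, -2.00000, 7.00000); divide by 7.00000 → v1 = (-0.14286, -0.28571, 1.00000)
Kv1 = (-1.00000, -3.28571, 7.71429); divide by 7.71429 → v2 = (-0.12963, -0.42593, 1.00000)
Kv2 = (-0.50000, -4.16667, 7.98148); divide by 7.98148 → v3 = (-0.06265, -0.52204, 1.00000)
Requested entry of v3: -225/431 = -0.5220

-0.5220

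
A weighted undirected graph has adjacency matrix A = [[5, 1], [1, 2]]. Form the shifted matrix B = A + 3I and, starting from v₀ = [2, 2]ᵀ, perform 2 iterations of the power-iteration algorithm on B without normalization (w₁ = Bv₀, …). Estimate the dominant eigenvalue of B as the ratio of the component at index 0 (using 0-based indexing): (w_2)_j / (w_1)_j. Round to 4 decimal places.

8.6667

B = A + 3I has rows (8, 1); (1, 5)
w1 = Bv₀ = (18, 12)
w2 = Bw1 = (156, 78)
Ratio: 156/18 = 8.6667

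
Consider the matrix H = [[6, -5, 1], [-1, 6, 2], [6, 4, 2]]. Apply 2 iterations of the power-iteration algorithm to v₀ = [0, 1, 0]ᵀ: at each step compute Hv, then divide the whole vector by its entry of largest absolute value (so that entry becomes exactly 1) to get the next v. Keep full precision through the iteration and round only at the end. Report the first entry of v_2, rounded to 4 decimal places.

1.0000

Hv0 = (-5.00000, 6.00000, 4.00000); divide by 6.00000 → v1 = (-0.83333, 1.00000, 0.66667)
Hv1 = (-9.33333, 8.16667, 0.33333); divide by -9.33333 → v2 = (1.00000, -0.87500, -0.03571)
Requested entry of v2: -56/-56 = 1.0000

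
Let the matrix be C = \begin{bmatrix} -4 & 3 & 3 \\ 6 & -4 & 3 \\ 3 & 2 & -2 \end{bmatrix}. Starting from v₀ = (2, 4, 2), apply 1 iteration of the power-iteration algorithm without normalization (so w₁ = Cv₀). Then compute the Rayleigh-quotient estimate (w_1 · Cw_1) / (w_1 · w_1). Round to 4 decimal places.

1.2941

w1 = Cv₀ = ((-4)·2 + 3·4 + 3·2; 6·2 + (-4)·4 + 3·2; 3·2 + 2·4 + (-2)·2) = (10, 2, 10)
Cw1 = (-4, 82, 14)
w1·Cw1 = 10·(-4) + 2·82 + 10·14 = 264; w1·w1 = 10·10 + 2·2 + 10·10 = 204
λ ≈ 264/204 = 1.2941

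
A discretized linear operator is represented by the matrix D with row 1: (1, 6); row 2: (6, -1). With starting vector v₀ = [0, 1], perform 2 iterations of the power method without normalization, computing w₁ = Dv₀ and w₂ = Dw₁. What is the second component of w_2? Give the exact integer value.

w1 = Dv₀ = (1·0 + 6·1; 6·0 + (-1)·1) = (6, -1)
w2 = Dw1 = (1·6 + 6·(-1); 6·6 + (-1)·(-1)) = (0, 37)
The requested component of w2 is 37.

37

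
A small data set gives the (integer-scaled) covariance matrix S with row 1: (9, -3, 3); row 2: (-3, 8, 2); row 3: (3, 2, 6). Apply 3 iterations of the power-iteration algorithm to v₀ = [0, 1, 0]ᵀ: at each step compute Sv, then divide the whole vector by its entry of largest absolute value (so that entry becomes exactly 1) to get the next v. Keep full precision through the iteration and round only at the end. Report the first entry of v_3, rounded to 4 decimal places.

-0.7338

Sv0 = (-3.00000, 8.00000, 2.00000); divide by 8.00000 → v1 = (-0.37500, 1.00000, 0.25000)
Sv1 = (-5.62500, 9.62500, 2.37500); divide by 9.62500 → v2 = (-0.58442, 1.00000, 0.24675)
Sv2 = (-7.51948, 10.24675, 1.72727); divide by 10.24675 → v3 = (-0.73384, 1.00000, 0.16857)
Requested entry of v3: -579/789 = -0.7338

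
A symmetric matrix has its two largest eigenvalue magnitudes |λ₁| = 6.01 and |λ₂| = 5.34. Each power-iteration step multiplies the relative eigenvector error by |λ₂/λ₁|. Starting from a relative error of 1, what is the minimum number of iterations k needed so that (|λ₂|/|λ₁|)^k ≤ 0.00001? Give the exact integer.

98

|λ₂/λ₁| = 5.34/6.01 = 0.88852
Need k ≥ ln(0.00001) / ln(0.88852) = -11.5129 / -0.1182 ≈ 97.403
Smallest integer k satisfying the bound: 98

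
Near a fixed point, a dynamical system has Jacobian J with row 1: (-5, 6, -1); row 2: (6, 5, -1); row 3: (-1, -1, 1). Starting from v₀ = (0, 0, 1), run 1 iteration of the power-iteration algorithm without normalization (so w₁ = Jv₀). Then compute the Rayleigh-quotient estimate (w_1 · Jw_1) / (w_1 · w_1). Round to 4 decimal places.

w1 = Jv₀ = ((-5)·0 + 6·0 + (-1)·1; 6·0 + 5·0 + (-1)·1; (-1)·0 + (-1)·0 + 1·1) = (-1, -1, 1)
Jw1 = (-2, -12, 3)
w1·Jw1 = (-1)·(-2) + (-1)·(-12) + 1·3 = 17; w1·w1 = (-1)·(-1) + (-1)·(-1) + 1·1 = 3
λ ≈ 17/3 = 5.6667

λ ≈ 5.6667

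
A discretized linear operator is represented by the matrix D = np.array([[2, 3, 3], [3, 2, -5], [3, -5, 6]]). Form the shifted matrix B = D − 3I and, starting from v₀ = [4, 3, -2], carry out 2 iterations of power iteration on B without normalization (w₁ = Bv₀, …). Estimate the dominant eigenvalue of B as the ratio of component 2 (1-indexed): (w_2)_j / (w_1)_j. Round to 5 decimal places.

B = D − 3I has rows (-1, 3, 3); (3, -1, -5); (3, -5, 3)
w1 = Bv₀ = ((-1)·4 + 3·3 + 3·(-2); 3·4 + (-1)·3 + (-5)·(-2); 3·4 + (-5)·3 + 3·(-2)) = (-1, 19, -9)
w2 = Bw1 = ((-1)·(-1) + 3·19 + 3·(-9); 3·(-1) + (-1)·19 + (-5)·(-9); 3·(-1) + (-5)·19 + 3·(-9)) = (31, 23, -125)
Ratio: 23/19 = 1.21053

μ ≈ 1.21053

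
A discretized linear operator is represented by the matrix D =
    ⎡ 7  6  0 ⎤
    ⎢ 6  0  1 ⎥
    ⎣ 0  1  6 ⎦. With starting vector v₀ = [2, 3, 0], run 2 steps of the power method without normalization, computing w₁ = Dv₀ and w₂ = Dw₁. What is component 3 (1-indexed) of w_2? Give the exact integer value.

30

w1 = Dv₀ = (7·2 + 6·3 + 0·0; 6·2 + 0·3 + 1·0; 0·2 + 1·3 + 6·0) = (32, 12, 3)
w2 = Dw1 = (7·32 + 6·12 + 0·3; 6·32 + 0·12 + 1·3; 0·32 + 1·12 + 6·3) = (296, 195, 30)
The requested component of w2 is 30.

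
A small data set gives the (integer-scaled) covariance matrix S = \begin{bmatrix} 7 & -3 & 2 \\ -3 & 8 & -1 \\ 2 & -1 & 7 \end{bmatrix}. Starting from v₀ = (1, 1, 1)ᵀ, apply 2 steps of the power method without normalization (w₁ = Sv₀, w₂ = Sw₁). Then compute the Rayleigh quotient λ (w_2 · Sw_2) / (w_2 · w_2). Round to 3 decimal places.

w1 = Sv₀ = (7·1 + (-3)·1 + 2·1; (-3)·1 + 8·1 + (-1)·1; 2·1 + (-1)·1 + 7·1) = (6, 4, 8)
w2 = Sw1 = (7·6 + (-3)·4 + 2·8; (-3)·6 + 8·4 + (-1)·8; 2·6 + (-1)·4 + 7·8) = (46, 6, 64)
Sw2 = (432, -154, 534)
w2·Sw2 = 46·432 + 6·(-154) + 64·534 = 53124; w2·w2 = 46·46 + 6·6 + 64·64 = 6248
λ ≈ 53124/6248 = 8.503

8.503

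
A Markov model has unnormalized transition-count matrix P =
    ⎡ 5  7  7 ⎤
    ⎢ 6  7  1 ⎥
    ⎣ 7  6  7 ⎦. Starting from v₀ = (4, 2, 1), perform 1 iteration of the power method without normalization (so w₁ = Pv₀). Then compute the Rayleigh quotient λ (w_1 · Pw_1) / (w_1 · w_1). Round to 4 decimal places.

17.5773

w1 = Pv₀ = (41, 39, 47)
Pw1 = (807, 566, 850)
w1·Pw1 = 41·807 + 39·566 + 47·850 = 95111; w1·w1 = 41·41 + 39·39 + 47·47 = 5411
λ ≈ 95111/5411 = 17.5773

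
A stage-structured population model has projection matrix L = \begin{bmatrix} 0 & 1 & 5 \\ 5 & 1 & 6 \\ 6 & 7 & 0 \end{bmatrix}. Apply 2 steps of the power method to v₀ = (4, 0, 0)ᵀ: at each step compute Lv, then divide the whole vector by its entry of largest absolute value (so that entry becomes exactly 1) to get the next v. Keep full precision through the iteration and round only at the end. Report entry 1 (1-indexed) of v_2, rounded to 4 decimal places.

Lv0 = (0.00000, 20.00000, 24.00000); divide by 24.00000 → v1 = (0.00000, 0.83333, 1.00000)
Lv1 = (5.83333, 6.83333, 5.83333); divide by 6.83333 → v2 = (0.85366, 1.00000, 0.85366)
Requested entry of v2: 140/164 = 0.8537

0.8537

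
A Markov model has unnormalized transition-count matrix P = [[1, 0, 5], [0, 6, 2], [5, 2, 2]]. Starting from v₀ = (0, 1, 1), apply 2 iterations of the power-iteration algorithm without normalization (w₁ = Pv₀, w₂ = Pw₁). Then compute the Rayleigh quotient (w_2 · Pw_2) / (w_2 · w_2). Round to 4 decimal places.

w1 = Pv₀ = (5, 8, 4)
w2 = Pw1 = (25, 56, 49)
Pw2 = (270, 434, 335)
w2·Pw2 = 25·270 + 56·434 + 49·335 = 47469; w2·w2 = 25·25 + 56·56 + 49·49 = 6162
λ ≈ 47469/6162 = 7.7035

7.7035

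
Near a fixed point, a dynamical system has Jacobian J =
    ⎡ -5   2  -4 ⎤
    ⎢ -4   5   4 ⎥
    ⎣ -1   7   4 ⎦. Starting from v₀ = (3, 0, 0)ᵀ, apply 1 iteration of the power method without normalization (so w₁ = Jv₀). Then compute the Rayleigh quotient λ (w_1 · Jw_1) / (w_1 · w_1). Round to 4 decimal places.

w1 = Jv₀ = ((-5)·3 + 2·0 + (-4)·0; (-4)·3 + 5·0 + 4·0; (-1)·3 + 7·0 + 4·0) = (-15, -12, -3)
Jw1 = (63, -12, -81)
w1·Jw1 = (-15)·63 + (-12)·(-12) + (-3)·(-81) = -558; w1·w1 = (-15)·(-15) + (-12)·(-12) + (-3)·(-3) = 378
λ ≈ -558/378 = -1.4762

λ ≈ -1.4762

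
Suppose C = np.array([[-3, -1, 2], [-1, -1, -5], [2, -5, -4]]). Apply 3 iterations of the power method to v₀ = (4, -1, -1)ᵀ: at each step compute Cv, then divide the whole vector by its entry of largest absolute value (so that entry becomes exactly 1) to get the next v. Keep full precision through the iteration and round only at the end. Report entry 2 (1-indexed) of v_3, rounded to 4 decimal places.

0.5636

Cv0 = (-13.00000, 2.00000, 17.00000); divide by 17.00000 → v1 = (-0.76471, 0.11765, 1.00000)
Cv1 = (4.17647, -4.35294, -6.11765); divide by -6.11765 → v2 = (-0.68269, 0.71154, 1.00000)
Cv2 = (3.33654, -5.02885, -8.92308); divide by -8.92308 → v3 = (-0.37392, 0.56358, 1.00000)
Requested entry of v3: 523/928 = 0.5636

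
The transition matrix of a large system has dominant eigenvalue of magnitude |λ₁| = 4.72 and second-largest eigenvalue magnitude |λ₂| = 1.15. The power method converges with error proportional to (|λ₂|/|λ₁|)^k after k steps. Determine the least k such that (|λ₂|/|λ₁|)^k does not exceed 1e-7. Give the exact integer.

|λ₂/λ₁| = 1.15/4.72 = 0.24364
Need k ≥ ln(1e-7) / ln(0.24364) = -16.1181 / -1.4120 ≈ 11.415
Smallest integer k satisfying the bound: 12

12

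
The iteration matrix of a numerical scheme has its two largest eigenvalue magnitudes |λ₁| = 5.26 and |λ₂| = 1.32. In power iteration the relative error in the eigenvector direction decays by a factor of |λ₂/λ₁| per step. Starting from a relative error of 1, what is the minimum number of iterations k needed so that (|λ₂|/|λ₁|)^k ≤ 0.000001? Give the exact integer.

|λ₂/λ₁| = 1.32/5.26 = 0.25095
Need k ≥ ln(0.000001) / ln(0.25095) = -13.8155 / -1.3825 ≈ 9.993
Smallest integer k satisfying the bound: 10

10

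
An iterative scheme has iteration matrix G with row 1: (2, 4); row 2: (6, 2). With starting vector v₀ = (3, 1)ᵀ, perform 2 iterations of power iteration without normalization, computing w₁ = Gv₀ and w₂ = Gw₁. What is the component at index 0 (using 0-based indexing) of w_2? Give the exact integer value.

w1 = Gv₀ = (10, 20)
w2 = Gw1 = (100, 100)
The requested component of w2 is 100.

100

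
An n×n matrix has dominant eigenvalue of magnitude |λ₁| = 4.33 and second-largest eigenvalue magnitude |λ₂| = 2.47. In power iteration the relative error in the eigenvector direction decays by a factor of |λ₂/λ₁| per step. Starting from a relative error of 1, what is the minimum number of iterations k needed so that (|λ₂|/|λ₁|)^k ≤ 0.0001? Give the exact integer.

17

|λ₂/λ₁| = 2.47/4.33 = 0.57044
Need k ≥ ln(0.0001) / ln(0.57044) = -9.2103 / -0.5613 ≈ 16.408
Smallest integer k satisfying the bound: 17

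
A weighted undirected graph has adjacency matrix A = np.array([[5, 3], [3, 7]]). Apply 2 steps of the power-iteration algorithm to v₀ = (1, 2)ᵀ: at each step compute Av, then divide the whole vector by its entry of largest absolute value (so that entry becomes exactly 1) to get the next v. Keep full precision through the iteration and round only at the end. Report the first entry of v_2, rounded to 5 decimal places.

Av0 = (11.000000, 17.000000); divide by 17.000000 → v1 = (0.647059, 1.000000)
Av1 = (6.235294, 8.941176); divide by 8.941176 → v2 = (0.697368, 1.000000)
Requested entry of v2: 106/152 = 0.69737

0.69737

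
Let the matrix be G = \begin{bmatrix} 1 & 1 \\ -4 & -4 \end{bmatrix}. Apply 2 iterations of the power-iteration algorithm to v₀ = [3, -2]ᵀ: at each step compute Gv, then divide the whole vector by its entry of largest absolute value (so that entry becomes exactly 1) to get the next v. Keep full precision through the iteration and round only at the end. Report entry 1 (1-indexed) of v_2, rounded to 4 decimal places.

Gv0 = (1.00000, -4.00000); divide by -4.00000 → v1 = (-0.25000, 1.00000)
Gv1 = (0.75000, -3.00000); divide by -3.00000 → v2 = (-0.25000, 1.00000)
Requested entry of v2: -3/12 = -0.2500

-0.2500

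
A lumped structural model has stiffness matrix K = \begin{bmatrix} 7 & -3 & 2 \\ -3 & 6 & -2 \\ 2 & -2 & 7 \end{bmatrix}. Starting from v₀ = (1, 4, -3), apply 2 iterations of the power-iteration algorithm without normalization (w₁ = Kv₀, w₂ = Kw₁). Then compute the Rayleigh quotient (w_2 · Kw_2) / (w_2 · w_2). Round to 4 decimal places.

11.1959

w1 = Kv₀ = (7·1 + (-3)·4 + 2·(-3); (-3)·1 + 6·4 + (-2)·(-3); 2·1 + (-2)·4 + 7·(-3)) = (-11, 27, -27)
w2 = Kw1 = (7·(-11) + (-3)·27 + 2·(-27); (-3)·(-11) + 6·27 + (-2)·(-27); 2·(-11) + (-2)·27 + 7·(-27)) = (-212, 249, -265)
Kw2 = (-2761, 2660, -2777)
w2·Kw2 = (-212)·(-2761) + 249·2660 + (-265)·(-2777) = 1983577; w2·w2 = (-212)·(-212) + 249·249 + (-265)·(-265) = 177170
λ ≈ 1983577/177170 = 11.1959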